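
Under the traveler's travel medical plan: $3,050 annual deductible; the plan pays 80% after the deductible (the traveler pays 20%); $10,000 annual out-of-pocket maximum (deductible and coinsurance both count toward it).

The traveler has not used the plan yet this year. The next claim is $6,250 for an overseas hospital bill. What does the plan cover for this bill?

$2,560

Deductible not yet touched, so the first $3,050 of the bill goes to the deductible.
The remaining $3,200 (= $6,250 − $3,050) moves to coinsurance.
Coinsurance: $3,200 × 20% = $640.
That puts the traveler's cost at $3,050 + $640 = $3,690 before any cap.
Total out-of-pocket so far would be $0 + $3,690 = $3,690, below the $10,000 cap — no reduction.
The insurer covers the remainder: $6,250 − $3,690 = $2,560.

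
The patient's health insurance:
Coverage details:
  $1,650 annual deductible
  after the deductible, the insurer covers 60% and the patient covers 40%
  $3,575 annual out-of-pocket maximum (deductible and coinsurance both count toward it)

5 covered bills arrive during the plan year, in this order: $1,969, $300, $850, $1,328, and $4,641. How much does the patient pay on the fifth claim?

$806.20

Claim 1 ($1,969): deductible takes $1,650, $319 remains; patient's 40% is $127.60. Patient pays $1,777.60; OOP now $1,777.60.
Claim 2 ($300): deductible already satisfied, so patient's share is 40% × $300 = $120. Cost to patient: $120. OOP to date $1,897.60.
Claim 3 ($850): 40% coinsurance on $850 = $340. Patient pays $340; OOP now $2,237.60.
Claim 4 ($1,328): deductible already satisfied, so patient's share is 40% × $1,328 = $531.20. Patient pays $531.20; OOP now $2,768.80.
Claim 5 ($4,641): 40% coinsurance on $4,641 = $1,856.40. That would push OOP to $4,625.20, over the $3,575 cap, so patient pays $3,575 − $2,768.80 = $806.20.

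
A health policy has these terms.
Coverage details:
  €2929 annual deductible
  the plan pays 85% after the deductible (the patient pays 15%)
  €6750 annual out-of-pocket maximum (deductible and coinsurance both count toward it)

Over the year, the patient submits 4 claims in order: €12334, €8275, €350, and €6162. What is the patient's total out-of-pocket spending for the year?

Claim 1 (€12334): deductible takes €2929, €9405 remains; coinsurance €9405 × 15% = €1410.75. Patient pays €4339.75; OOP now €4339.75.
Claim 2 (€8275): deductible already satisfied, so patient's share is 15% × €8275 = €1241.25. Patient owes €1241.25 (running OOP €5581).
Claim 3 (€350): deductible met; 15% of €350 = €52.50. Cost to patient: €52.50. OOP to date €5633.50.
Claim 4 (€6162): deductible met; 15% of €6162 = €924.30. Patient pays €924.30; OOP now €6557.80.
Total paid by the patient: €4339.75 + €1241.25 + €52.50 + €924.30 = €6557.80.

€6557.80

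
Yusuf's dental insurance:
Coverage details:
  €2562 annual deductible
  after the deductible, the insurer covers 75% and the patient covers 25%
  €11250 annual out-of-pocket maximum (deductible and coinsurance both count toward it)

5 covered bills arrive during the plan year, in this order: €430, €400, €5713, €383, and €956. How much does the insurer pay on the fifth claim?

Claim 1 (€430): fully absorbed by the deductible. Patient pays €430; OOP now €430. Plan pays €430 − €430 = €0.
Claim 2 (€400): all of it applies to the deductible. Cost to patient: €400. OOP to date €830. Plan pays €400 − €400 = €0.
Claim 3 (€5713): deductible takes €1732, €3981 remains; coinsurance €3981 × 25% = €995.25. Cost to patient: €2727.25. OOP to date €3557.25. Plan pays €5713 − €2727.25 = €2985.75.
Claim 4 (€383): 25% coinsurance on €383 = €95.75. Cost to patient: €95.75. OOP to date €3653. Insurer: €383 − €95.75 = €287.25.
Claim 5 (€956): deductible met; 25% of €956 = €239. Patient owes €239 (running OOP €3892). Insurer: €956 − €239 = €717.

€717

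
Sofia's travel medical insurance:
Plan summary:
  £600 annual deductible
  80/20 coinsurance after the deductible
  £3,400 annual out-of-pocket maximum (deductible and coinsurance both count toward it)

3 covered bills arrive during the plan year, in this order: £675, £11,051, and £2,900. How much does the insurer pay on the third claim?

£2,325.20

Claim 1 (£675): £600 finishes the deductible; £75 goes to coinsurance; traveler's 20% is £15. Traveler pays £615; OOP now £615. Insurer: £675 − £615 = £60.
Claim 2 (£11,051): deductible already satisfied, so traveler's share is 20% × £11,051 = £2,210.20. Traveler pays £2,210.20; OOP now £2,825.20. Insurer: £11,051 − £2,210.20 = £8,840.80.
Claim 3 (£2,900): deductible already satisfied, so traveler's share is 20% × £2,900 = £580. OOP would hit £3,405.20 > £3,400, so the cap limits the traveler to £3,400 − £2,825.20 = £574.80. Insurer: £2,900 − £574.80 = £2,325.20.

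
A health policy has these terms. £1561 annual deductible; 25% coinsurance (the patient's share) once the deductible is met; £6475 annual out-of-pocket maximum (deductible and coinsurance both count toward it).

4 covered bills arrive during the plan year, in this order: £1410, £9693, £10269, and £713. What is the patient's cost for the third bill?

#1 (£1410): fully absorbed by the deductible. Patient pays £1410; OOP now £1410.
#2 (£9693): £151 finishes the deductible; £9542 goes to coinsurance; 25% of £9542 = £2385.50. Cost to patient: £2536.50. OOP to date £3946.50.
#3 (£10269): deductible met; 25% of £10269 = £2567.25. Adding that to £3946.50 gives £6513.75, past the £6475 cap; patient pays only £6475 − £3946.50 = £2528.50.

£2528.50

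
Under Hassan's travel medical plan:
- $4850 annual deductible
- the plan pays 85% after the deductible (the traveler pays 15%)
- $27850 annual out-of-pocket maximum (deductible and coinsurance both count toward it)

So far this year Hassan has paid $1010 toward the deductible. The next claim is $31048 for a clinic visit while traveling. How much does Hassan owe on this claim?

$7921.20

Deductible still to meet: $4850 − $1010 = $3840.
After the $3840 deductible portion, $31048 − $3840 = $27208 is subject to coinsurance.
15% of $27208 = $4081.20 falls to the traveler.
Traveler responsibility before any cap: $3840 + $4081.20 = $7921.20.
Cumulative spending $1010 + $7921.20 = $8931.20 stays under the $27850 maximum.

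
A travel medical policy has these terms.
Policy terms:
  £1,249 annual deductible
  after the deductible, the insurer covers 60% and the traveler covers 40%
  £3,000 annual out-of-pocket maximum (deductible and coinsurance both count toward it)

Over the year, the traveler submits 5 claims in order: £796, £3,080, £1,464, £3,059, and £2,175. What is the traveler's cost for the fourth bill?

£114.60

Bill 1, £796: entire amount goes to the deductible. Traveler pays £796; OOP now £796.
Bill 2, £3,080: deductible takes £453, £2,627 remains; 40% of £2,627 = £1,050.80. Traveler owes £1,503.80 (running OOP £2,299.80).
Bill 3, £1,464: deductible already satisfied, so traveler's share is 40% × £1,464 = £585.60. Cost to traveler: £585.60. OOP to date £2,885.40.
Bill 4, £3,059: 40% coinsurance on £3,059 = £1,223.60. OOP would hit £4,109 > £3,000, so the cap limits the traveler to £3,000 − £2,885.40 = £114.60.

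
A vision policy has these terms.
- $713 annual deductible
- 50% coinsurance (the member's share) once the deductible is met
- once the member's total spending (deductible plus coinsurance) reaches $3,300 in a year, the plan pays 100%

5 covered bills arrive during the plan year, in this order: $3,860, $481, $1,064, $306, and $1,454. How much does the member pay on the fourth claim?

$153

Claim 1 ($3,860): $713 finishes the deductible; $3,147 goes to coinsurance; member's 50% is $1,573.50. Member owes $2,286.50 (running OOP $2,286.50).
Claim 2 ($481): 50% coinsurance on $481 = $240.50. Member owes $240.50 (running OOP $2,527).
Claim 3 ($1,064): 50% coinsurance on $1,064 = $532. Member pays $532; OOP now $3,059.
Claim 4 ($306): deductible met; 50% of $306 = $153. Cost to member: $153. OOP to date $3,212.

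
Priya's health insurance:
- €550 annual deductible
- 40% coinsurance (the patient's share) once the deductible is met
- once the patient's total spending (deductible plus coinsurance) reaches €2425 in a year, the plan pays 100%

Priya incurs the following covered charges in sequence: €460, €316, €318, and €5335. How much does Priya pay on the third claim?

Bill 1, €460: entire amount goes to the deductible. Cost to patient: €460. OOP to date €460.
Bill 2, €316: €90 to deductible, leaving €226; patient's 40% is €90.40. Patient owes €180.40 (running OOP €640.40).
Bill 3, €318: deductible met; 40% of €318 = €127.20. Patient pays €127.20; OOP now €767.60.

€127.20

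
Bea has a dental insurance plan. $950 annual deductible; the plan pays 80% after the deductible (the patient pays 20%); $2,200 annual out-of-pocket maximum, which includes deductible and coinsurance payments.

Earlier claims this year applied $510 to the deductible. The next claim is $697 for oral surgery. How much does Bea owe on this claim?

$491.40

Remaining deductible: $950 − $510 = $440.
The remaining $257 (= $697 − $440) moves to coinsurance.
20% of $257 = $51.40 falls to the patient.
So the patient owes $440 + $51.40 = $491.40 before any cap.
Cumulative spending $510 + $491.40 = $1,001.40 stays under the $2,200 maximum.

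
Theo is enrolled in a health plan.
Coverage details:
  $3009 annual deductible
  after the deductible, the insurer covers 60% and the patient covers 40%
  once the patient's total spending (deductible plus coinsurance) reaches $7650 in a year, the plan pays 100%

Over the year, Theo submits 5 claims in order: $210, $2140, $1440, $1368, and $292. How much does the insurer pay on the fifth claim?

$175.20

#1 ($210): all of it applies to the deductible. Cost to patient: $210. OOP to date $210. Insurer: $210 − $210 = $0.
#2 ($2140): fully absorbed by the deductible. Patient pays $2140; OOP now $2350. Plan pays $2140 − $2140 = $0.
#3 ($1440): deductible takes $659, $781 remains; coinsurance $781 × 40% = $312.40. Patient pays $971.40; OOP now $3321.40. Plan pays $1440 − $971.40 = $468.60.
#4 ($1368): deductible already satisfied, so patient's share is 40% × $1368 = $547.20. Cost to patient: $547.20. OOP to date $3868.60. Plan pays $1368 − $547.20 = $820.80.
#5 ($292): deductible already satisfied, so patient's share is 40% × $292 = $116.80. Cost to patient: $116.80. OOP to date $3985.40. Plan pays $292 − $116.80 = $175.20.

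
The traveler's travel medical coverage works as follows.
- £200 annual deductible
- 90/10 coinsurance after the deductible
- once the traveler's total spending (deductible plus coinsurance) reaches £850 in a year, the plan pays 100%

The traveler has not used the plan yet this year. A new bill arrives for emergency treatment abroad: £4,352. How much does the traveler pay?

£615.20

The full £200 deductible is still open; £200 of this bill applies to it.
The remaining £4,152 (= £4,352 − £200) moves to coinsurance.
Coinsurance: £4,152 × 10% = £415.20.
So the traveler owes £200 + £415.20 = £615.20 before any cap.
Year-to-date out-of-pocket becomes £0 + £615.20 = £615.20, still under the £850 maximum, so no cap applies.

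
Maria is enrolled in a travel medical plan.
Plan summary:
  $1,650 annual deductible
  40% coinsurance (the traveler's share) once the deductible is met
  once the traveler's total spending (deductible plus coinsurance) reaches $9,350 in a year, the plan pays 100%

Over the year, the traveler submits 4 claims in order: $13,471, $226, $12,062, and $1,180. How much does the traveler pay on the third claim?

$2,881.20

Bill 1, $13,471: $1,650 finishes the deductible; $11,821 goes to coinsurance; coinsurance $11,821 × 40% = $4,728.40. Traveler pays $6,378.40; OOP now $6,378.40.
Bill 2, $226: deductible met; 40% of $226 = $90.40. Traveler owes $90.40 (running OOP $6,468.80).
Bill 3, $12,062: deductible already satisfied, so traveler's share is 40% × $12,062 = $4,824.80. OOP would hit $11,293.60 > $9,350, so the cap limits the traveler to $9,350 − $6,468.80 = $2,881.20.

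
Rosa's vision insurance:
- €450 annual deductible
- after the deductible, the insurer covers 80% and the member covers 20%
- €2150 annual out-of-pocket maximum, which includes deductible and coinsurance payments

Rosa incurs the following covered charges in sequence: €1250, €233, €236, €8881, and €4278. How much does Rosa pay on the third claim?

€47.20

#1 (€1250): deductible takes €450, €800 remains; member's 20% is €160. Member pays €610; OOP now €610.
#2 (€233): 20% coinsurance on €233 = €46.60. Member owes €46.60 (running OOP €656.60).
#3 (€236): deductible met; 20% of €236 = €47.20. Member pays €47.20; OOP now €703.80.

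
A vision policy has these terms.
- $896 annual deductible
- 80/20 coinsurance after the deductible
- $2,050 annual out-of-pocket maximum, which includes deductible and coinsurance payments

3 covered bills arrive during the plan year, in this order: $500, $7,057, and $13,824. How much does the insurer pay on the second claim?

$5,507

Claim 1 ($500): all of it applies to the deductible. Cost to member: $500. OOP to date $500. Insurer: $500 − $500 = $0.
Claim 2 ($7,057): $396 finishes the deductible; $6,661 goes to coinsurance; 20% of $6,661 = $1,332.20. Deductible plus coinsurance: $396 + $1,332.20 = $1,728.20. Adding that to $500 gives $2,228.20, past the $2,050 cap; member pays only $2,050 − $500 = $1,550. Insurer: $7,057 − $1,550 = $5,507.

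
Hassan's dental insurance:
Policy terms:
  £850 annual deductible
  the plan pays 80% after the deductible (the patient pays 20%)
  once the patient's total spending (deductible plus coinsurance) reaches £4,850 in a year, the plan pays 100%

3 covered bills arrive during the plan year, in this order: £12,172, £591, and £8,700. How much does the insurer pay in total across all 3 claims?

£16,613

#1 (£12,172): deductible takes £850, £11,322 remains; coinsurance £11,322 × 20% = £2,264.40. Cost to patient: £3,114.40. OOP to date £3,114.40. Insurer: £12,172 − £3,114.40 = £9,057.60.
#2 (£591): deductible already satisfied, so patient's share is 20% × £591 = £118.20. Cost to patient: £118.20. OOP to date £3,232.60. Plan pays £591 − £118.20 = £472.80.
#3 (£8,700): deductible met; 20% of £8,700 = £1,740. OOP would hit £4,972.60 > £4,850, so the cap limits the patient to £4,850 − £3,232.60 = £1,617.40. Insurer: £8,700 − £1,617.40 = £7,082.60.
Insurer total = bills − patient's total = £21,463 − £4,850 = £16,613.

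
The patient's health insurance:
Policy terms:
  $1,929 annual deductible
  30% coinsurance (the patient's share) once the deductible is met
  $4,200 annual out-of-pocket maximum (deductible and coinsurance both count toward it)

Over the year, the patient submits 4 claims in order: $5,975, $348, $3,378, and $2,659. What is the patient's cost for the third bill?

$952.80

Claim 1 ($5,975): deductible takes $1,929, $4,046 remains; 30% of $4,046 = $1,213.80. Patient pays $3,142.80; OOP now $3,142.80.
Claim 2 ($348): deductible met; 30% of $348 = $104.40. Cost to patient: $104.40. OOP to date $3,247.20.
Claim 3 ($3,378): deductible met; 30% of $3,378 = $1,013.40. That would push OOP to $4,260.60, over the $4,200 cap, so patient pays $4,200 − $3,247.20 = $952.80.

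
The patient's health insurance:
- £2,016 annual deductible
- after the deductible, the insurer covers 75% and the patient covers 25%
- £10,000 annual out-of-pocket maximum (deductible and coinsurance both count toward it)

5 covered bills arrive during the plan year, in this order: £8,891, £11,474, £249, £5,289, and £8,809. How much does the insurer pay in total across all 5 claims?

Bill 1, £8,891: deductible takes £2,016, £6,875 remains; coinsurance £6,875 × 25% = £1,718.75. Patient owes £3,734.75 (running OOP £3,734.75). Insurer: £8,891 − £3,734.75 = £5,156.25.
Bill 2, £11,474: deductible already satisfied, so patient's share is 25% × £11,474 = £2,868.50. Patient pays £2,868.50; OOP now £6,603.25. Plan pays £11,474 − £2,868.50 = £8,605.50.
Bill 3, £249: 25% coinsurance on £249 = £62.25. Patient owes £62.25 (running OOP £6,665.50). Plan pays £249 − £62.25 = £186.75.
Bill 4, £5,289: deductible already satisfied, so patient's share is 25% × £5,289 = £1,322.25. Cost to patient: £1,322.25. OOP to date £7,987.75. Insurer: £5,289 − £1,322.25 = £3,966.75.
Bill 5, £8,809: deductible already satisfied, so patient's share is 25% × £8,809 = £2,202.25. OOP would hit £10,190 > £10,000, so the cap limits the patient to £10,000 − £7,987.75 = £2,012.25. Plan pays £8,809 − £2,012.25 = £6,796.75.
Insurer total = bills − patient's total = £34,712 − £10,000 = £24,712.

£24,712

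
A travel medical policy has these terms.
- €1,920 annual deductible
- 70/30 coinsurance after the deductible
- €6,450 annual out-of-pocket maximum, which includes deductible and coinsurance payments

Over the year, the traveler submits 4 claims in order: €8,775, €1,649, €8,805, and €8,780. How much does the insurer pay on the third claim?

Claim 1 (€8,775): €1,920 finishes the deductible; €6,855 goes to coinsurance; traveler's 30% is €2,056.50. Traveler pays €3,976.50; OOP now €3,976.50. Plan pays €8,775 − €3,976.50 = €4,798.50.
Claim 2 (€1,649): deductible already satisfied, so traveler's share is 30% × €1,649 = €494.70. Traveler pays €494.70; OOP now €4,471.20. Plan pays €1,649 − €494.70 = €1,154.30.
Claim 3 (€8,805): 30% coinsurance on €8,805 = €2,641.50. OOP would hit €7,112.70 > €6,450, so the cap limits the traveler to €6,450 − €4,471.20 = €1,978.80. Plan pays €8,805 − €1,978.80 = €6,826.20.

€6,826.20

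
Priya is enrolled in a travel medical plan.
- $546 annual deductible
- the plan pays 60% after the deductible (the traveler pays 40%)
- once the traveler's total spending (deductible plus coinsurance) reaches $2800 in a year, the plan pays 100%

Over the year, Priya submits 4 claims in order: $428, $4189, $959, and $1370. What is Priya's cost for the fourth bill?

Claim 1 ($428): fully absorbed by the deductible. Traveler pays $428; OOP now $428.
Claim 2 ($4189): $118 to deductible, leaving $4071; coinsurance $4071 × 40% = $1628.40. Traveler owes $1746.40 (running OOP $2174.40).
Claim 3 ($959): deductible met; 40% of $959 = $383.60. Traveler owes $383.60 (running OOP $2558).
Claim 4 ($1370): 40% coinsurance on $1370 = $548. Adding that to $2558 gives $3106, past the $2800 cap; traveler pays only $2800 − $2558 = $242.

$242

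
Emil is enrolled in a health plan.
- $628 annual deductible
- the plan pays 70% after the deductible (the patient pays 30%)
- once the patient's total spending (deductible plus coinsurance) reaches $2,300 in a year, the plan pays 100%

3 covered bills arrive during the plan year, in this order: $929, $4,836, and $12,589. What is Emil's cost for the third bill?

$130.90

#1 ($929): $628 finishes the deductible; $301 goes to coinsurance; coinsurance $301 × 30% = $90.30. Cost to patient: $718.30. OOP to date $718.30.
#2 ($4,836): 30% coinsurance on $4,836 = $1,450.80. Patient owes $1,450.80 (running OOP $2,169.10).
#3 ($12,589): deductible met; 30% of $12,589 = $3,776.70. Adding that to $2,169.10 gives $5,945.80, past the $2,300 cap; patient pays only $2,300 − $2,169.10 = $130.90.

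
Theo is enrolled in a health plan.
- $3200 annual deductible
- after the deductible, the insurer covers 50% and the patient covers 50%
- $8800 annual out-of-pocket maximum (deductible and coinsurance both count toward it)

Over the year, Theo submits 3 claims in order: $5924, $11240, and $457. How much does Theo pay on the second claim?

#1 ($5924): $3200 finishes the deductible; $2724 goes to coinsurance; 50% of $2724 = $1362. Patient owes $4562 (running OOP $4562).
#2 ($11240): deductible already satisfied, so patient's share is 50% × $11240 = $5620. OOP would hit $10182 > $8800, so the cap limits the patient to $8800 − $4562 = $4238.

$4238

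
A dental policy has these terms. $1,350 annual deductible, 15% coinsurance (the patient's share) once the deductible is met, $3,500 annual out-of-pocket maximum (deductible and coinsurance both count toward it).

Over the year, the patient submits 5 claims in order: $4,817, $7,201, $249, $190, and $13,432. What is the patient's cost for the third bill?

Claim 1 ($4,817): deductible takes $1,350, $3,467 remains; 15% of $3,467 = $520.05. Cost to patient: $1,870.05. OOP to date $1,870.05.
Claim 2 ($7,201): 15% coinsurance on $7,201 = $1,080.15. Patient pays $1,080.15; OOP now $2,950.20.
Claim 3 ($249): 15% coinsurance on $249 = $37.35. Patient pays $37.35; OOP now $2,987.55.

$37.35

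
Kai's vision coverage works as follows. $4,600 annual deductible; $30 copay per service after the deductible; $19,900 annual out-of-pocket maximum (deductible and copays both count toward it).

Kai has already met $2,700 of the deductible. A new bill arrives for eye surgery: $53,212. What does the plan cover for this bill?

$51,282

$2,700 of the $4,600 deductible is already met, leaving $1,900.
That leaves $53,212 − $1,900 = $51,312 for the copay.
Copay on this service: $30.
So the member owes $1,900 + $30 = $1,930 before any cap.
Year-to-date out-of-pocket becomes $2,700 + $1,930 = $4,630, still under the $19,900 maximum, so no cap applies.
The plan picks up $53,212 − $1,930 = $51,282.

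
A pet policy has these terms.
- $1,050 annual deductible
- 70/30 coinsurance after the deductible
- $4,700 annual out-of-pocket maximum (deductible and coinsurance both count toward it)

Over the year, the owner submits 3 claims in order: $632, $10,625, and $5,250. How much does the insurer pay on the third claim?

$4,662.10

#1 ($632): all of it applies to the deductible. Owner owes $632 (running OOP $632). Plan pays $632 − $632 = $0.
#2 ($10,625): deductible takes $418, $10,207 remains; coinsurance $10,207 × 30% = $3,062.10. Owner pays $3,480.10; OOP now $4,112.10. Insurer: $10,625 − $3,480.10 = $7,144.90.
#3 ($5,250): deductible already satisfied, so owner's share is 30% × $5,250 = $1,575. That would push OOP to $5,687.10, over the $4,700 cap, so owner pays $4,700 − $4,112.10 = $587.90. Insurer: $5,250 − $587.90 = $4,662.10.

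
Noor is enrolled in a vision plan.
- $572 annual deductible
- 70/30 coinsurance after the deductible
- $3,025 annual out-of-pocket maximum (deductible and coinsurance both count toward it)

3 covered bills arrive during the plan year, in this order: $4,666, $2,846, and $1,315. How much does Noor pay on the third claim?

$371

Bill 1, $4,666: $572 finishes the deductible; $4,094 goes to coinsurance; 30% of $4,094 = $1,228.20. Member pays $1,800.20; OOP now $1,800.20.
Bill 2, $2,846: deductible already satisfied, so member's share is 30% × $2,846 = $853.80. Member pays $853.80; OOP now $2,654.
Bill 3, $1,315: deductible already satisfied, so member's share is 30% × $1,315 = $394.50. Adding that to $2,654 gives $3,048.50, past the $3,025 cap; member pays only $3,025 − $2,654 = $371.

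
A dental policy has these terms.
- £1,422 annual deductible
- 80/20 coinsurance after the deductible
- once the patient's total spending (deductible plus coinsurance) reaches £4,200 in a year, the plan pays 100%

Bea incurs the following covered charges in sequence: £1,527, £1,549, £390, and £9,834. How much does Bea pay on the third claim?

Claim 1 — £1,527: £1,422 finishes the deductible; £105 goes to coinsurance; coinsurance £105 × 20% = £21. Patient owes £1,443 (running OOP £1,443).
Claim 2 — £1,549: 20% coinsurance on £1,549 = £309.80. Patient pays £309.80; OOP now £1,752.80.
Claim 3 — £390: 20% coinsurance on £390 = £78. Patient owes £78 (running OOP £1,830.80).

£78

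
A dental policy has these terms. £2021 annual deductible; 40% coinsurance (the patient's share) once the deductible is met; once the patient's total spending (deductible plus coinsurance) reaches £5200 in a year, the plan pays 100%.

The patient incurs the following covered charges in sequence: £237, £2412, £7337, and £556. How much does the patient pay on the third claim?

£2927.80

#1 (£237): all of it applies to the deductible. Cost to patient: £237. OOP to date £237.
#2 (£2412): deductible takes £1784, £628 remains; patient's 40% is £251.20. Cost to patient: £2035.20. OOP to date £2272.20.
#3 (£7337): 40% coinsurance on £7337 = £2934.80. That would push OOP to £5207, over the £5200 cap, so patient pays £5200 − £2272.20 = £2927.80.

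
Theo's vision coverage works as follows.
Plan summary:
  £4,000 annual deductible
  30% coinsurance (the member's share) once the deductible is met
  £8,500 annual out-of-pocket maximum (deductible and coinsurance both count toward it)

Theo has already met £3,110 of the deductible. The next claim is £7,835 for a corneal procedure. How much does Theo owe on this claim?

£2,973.50

Deductible still to meet: £4,000 − £3,110 = £890.
That leaves £7,835 − £890 = £6,945 for coinsurance.
Member's 30% share of £6,945 is £2,083.50.
So the member owes £890 + £2,083.50 = £2,973.50 before any cap.
Cumulative spending £3,110 + £2,973.50 = £6,083.50 stays under the £8,500 maximum.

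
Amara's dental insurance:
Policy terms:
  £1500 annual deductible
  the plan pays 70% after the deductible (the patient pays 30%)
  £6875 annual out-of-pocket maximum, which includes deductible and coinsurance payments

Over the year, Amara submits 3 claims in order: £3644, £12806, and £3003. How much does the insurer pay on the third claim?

£2113

Bill 1, £3644: £1500 finishes the deductible; £2144 goes to coinsurance; 30% of £2144 = £643.20. Patient pays £2143.20; OOP now £2143.20. Plan pays £3644 − £2143.20 = £1500.80.
Bill 2, £12806: 30% coinsurance on £12806 = £3841.80. Cost to patient: £3841.80. OOP to date £5985. Insurer: £12806 − £3841.80 = £8964.20.
Bill 3, £3003: 30% coinsurance on £3003 = £900.90. Adding that to £5985 gives £6885.90, past the £6875 cap; patient pays only £6875 − £5985 = £890. Insurer: £3003 − £890 = £2113.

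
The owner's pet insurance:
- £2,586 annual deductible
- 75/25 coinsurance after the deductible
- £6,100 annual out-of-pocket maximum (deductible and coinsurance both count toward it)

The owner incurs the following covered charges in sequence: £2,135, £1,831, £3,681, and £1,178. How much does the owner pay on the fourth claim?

Claim 1 (£2,135): fully absorbed by the deductible. Cost to owner: £2,135. OOP to date £2,135.
Claim 2 (£1,831): deductible takes £451, £1,380 remains; coinsurance £1,380 × 25% = £345. Cost to owner: £796. OOP to date £2,931.
Claim 3 (£3,681): deductible met; 25% of £3,681 = £920.25. Owner pays £920.25; OOP now £3,851.25.
Claim 4 (£1,178): deductible already satisfied, so owner's share is 25% × £1,178 = £294.50. Owner owes £294.50 (running OOP £4,145.75).

£294.50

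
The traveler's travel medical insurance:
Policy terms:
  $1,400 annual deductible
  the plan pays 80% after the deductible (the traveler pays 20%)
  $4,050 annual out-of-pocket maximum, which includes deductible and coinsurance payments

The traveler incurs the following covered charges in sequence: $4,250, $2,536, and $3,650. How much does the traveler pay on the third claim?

$730

Claim 1 — $4,250: $1,400 to deductible, leaving $2,850; coinsurance $2,850 × 20% = $570. Traveler pays $1,970; OOP now $1,970.
Claim 2 — $2,536: deductible already satisfied, so traveler's share is 20% × $2,536 = $507.20. Cost to traveler: $507.20. OOP to date $2,477.20.
Claim 3 — $3,650: 20% coinsurance on $3,650 = $730. Traveler owes $730 (running OOP $3,207.20).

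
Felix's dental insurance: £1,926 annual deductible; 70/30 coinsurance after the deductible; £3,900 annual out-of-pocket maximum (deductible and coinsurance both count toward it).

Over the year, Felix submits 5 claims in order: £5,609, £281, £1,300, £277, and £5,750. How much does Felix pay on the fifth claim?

£311.70

Claim 1 — £5,609: deductible takes £1,926, £3,683 remains; 30% of £3,683 = £1,104.90. Patient owes £3,030.90 (running OOP £3,030.90).
Claim 2 — £281: 30% coinsurance on £281 = £84.30. Patient pays £84.30; OOP now £3,115.20.
Claim 3 — £1,300: deductible already satisfied, so patient's share is 30% × £1,300 = £390. Cost to patient: £390. OOP to date £3,505.20.
Claim 4 — £277: deductible met; 30% of £277 = £83.10. Patient owes £83.10 (running OOP £3,588.30).
Claim 5 — £5,750: deductible met; 30% of £5,750 = £1,725. That would push OOP to £5,313.30, over the £3,900 cap, so patient pays £3,900 − £3,588.30 = £311.70.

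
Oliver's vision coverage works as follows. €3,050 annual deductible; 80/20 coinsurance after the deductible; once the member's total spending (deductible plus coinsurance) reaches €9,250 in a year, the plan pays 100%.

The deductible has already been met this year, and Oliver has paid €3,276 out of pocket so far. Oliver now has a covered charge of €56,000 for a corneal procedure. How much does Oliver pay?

The deductible is already satisfied, so the full bill goes to coinsurance.
Member's 20% share of €56,000 is €11,200.
That would bring total out-of-pocket to €14,476, past the €9,250 cap. The member is capped at €9,250 − €3,276 = €5,974 on this claim.

€5,974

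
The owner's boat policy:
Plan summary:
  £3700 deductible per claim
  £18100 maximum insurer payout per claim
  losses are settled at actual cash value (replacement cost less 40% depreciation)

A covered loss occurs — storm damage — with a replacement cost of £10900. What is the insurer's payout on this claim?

£2840

Depreciate 40%: the covered value is £10900 × 0.6 = £6540.
After the deductible, £6540 − £3700 = £2840 remains.
£2840 ≤ £18100, so the limit doesn't bind; insurer pays £2840.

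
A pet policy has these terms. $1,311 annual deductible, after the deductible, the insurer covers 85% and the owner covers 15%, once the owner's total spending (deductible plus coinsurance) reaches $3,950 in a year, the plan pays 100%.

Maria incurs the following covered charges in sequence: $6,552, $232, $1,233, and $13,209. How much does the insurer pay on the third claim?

Bill 1, $6,552: deductible takes $1,311, $5,241 remains; coinsurance $5,241 × 15% = $786.15. Owner owes $2,097.15 (running OOP $2,097.15). Insurer: $6,552 − $2,097.15 = $4,454.85.
Bill 2, $232: deductible met; 15% of $232 = $34.80. Owner owes $34.80 (running OOP $2,131.95). Insurer: $232 − $34.80 = $197.20.
Bill 3, $1,233: deductible already satisfied, so owner's share is 15% × $1,233 = $184.95. Owner owes $184.95 (running OOP $2,316.90). Plan pays $1,233 − $184.95 = $1,048.05.

$1,048.05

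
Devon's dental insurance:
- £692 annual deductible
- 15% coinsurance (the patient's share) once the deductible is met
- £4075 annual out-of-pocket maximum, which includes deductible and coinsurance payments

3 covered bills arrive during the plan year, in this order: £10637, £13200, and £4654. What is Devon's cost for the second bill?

#1 (£10637): deductible takes £692, £9945 remains; coinsurance £9945 × 15% = £1491.75. Patient pays £2183.75; OOP now £2183.75.
#2 (£13200): deductible met; 15% of £13200 = £1980. OOP would hit £4163.75 > £4075, so the cap limits the patient to £4075 − £2183.75 = £1891.25.

£1891.25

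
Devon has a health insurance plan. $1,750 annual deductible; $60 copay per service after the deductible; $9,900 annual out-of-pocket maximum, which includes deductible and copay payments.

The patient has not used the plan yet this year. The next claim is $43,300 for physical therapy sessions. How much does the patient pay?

Deductible not yet touched, so the first $1,750 of the bill goes to the deductible.
After the $1,750 deductible portion, $43,300 − $1,750 = $41,550 is subject to the copay.
Copay on this service: $60.
That puts the patient's cost at $1,750 + $60 = $1,810 before any cap.
Year-to-date out-of-pocket becomes $0 + $1,810 = $1,810, still under the $9,900 maximum, so no cap applies.

$1,810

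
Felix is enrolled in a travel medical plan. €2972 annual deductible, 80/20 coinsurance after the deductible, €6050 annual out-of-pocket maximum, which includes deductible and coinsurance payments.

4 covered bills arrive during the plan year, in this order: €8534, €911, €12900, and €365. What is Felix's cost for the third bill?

Claim 1 (€8534): deductible takes €2972, €5562 remains; traveler's 20% is €1112.40. Traveler owes €4084.40 (running OOP €4084.40).
Claim 2 (€911): deductible met; 20% of €911 = €182.20. Traveler pays €182.20; OOP now €4266.60.
Claim 3 (€12900): deductible already satisfied, so traveler's share is 20% × €12900 = €2580. Adding that to €4266.60 gives €6846.60, past the €6050 cap; traveler pays only €6050 − €4266.60 = €1783.40.

€1783.40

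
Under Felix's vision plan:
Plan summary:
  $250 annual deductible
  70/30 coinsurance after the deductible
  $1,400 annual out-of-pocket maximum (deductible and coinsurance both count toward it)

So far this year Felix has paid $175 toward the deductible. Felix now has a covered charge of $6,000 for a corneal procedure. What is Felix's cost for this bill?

$1,225

Deductible still to meet: $250 − $175 = $75.
The remaining $5,925 (= $6,000 − $75) moves to coinsurance.
Coinsurance: $5,925 × 30% = $1,777.50.
Member responsibility before any cap: $75 + $1,777.50 = $1,852.50.
Year-to-date out-of-pocket would reach $175 + $1,852.50 = $2,027.50, above the $1,400 maximum, so the member pays only $1,400 − $175 = $1,225.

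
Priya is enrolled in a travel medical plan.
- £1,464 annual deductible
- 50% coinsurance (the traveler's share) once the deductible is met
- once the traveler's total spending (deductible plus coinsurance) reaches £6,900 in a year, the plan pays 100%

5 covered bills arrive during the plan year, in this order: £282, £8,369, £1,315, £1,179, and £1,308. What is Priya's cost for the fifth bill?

£595.50

#1 (£282): all of it applies to the deductible. Traveler pays £282; OOP now £282.
#2 (£8,369): £1,182 finishes the deductible; £7,187 goes to coinsurance; traveler's 50% is £3,593.50. Traveler pays £4,775.50; OOP now £5,057.50.
#3 (£1,315): deductible already satisfied, so traveler's share is 50% × £1,315 = £657.50. Traveler pays £657.50; OOP now £5,715.
#4 (£1,179): deductible met; 50% of £1,179 = £589.50. Traveler owes £589.50 (running OOP £6,304.50).
#5 (£1,308): 50% coinsurance on £1,308 = £654. Adding that to £6,304.50 gives £6,958.50, past the £6,900 cap; traveler pays only £6,900 − £6,304.50 = £595.50.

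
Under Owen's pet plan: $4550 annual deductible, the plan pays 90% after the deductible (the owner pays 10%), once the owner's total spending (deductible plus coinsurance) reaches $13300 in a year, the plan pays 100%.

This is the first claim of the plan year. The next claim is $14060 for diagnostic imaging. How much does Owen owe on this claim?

$5501

Nothing has been paid toward the $4550 deductible, so the first $4550 of this charge is applied there.
The remaining $9510 (= $14060 − $4550) moves to coinsurance.
Coinsurance: $9510 × 10% = $951.
So the owner owes $4550 + $951 = $5501 before any cap.
Total out-of-pocket so far would be $0 + $5501 = $5501, below the $13300 cap — no reduction.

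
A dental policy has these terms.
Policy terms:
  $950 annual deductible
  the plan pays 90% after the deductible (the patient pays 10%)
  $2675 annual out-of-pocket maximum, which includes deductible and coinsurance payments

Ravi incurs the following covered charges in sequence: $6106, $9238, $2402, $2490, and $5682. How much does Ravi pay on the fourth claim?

$45.40

Claim 1 ($6106): deductible takes $950, $5156 remains; 10% of $5156 = $515.60. Cost to patient: $1465.60. OOP to date $1465.60.
Claim 2 ($9238): deductible met; 10% of $9238 = $923.80. Patient pays $923.80; OOP now $2389.40.
Claim 3 ($2402): deductible already satisfied, so patient's share is 10% × $2402 = $240.20. Patient pays $240.20; OOP now $2629.60.
Claim 4 ($2490): deductible already satisfied, so patient's share is 10% × $2490 = $249. Adding that to $2629.60 gives $2878.60, past the $2675 cap; patient pays only $2675 − $2629.60 = $45.40.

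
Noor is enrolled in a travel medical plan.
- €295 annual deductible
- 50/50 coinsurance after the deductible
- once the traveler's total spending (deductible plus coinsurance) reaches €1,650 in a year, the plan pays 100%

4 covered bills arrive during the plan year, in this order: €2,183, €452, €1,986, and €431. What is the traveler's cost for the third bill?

Bill 1, €2,183: deductible takes €295, €1,888 remains; 50% of €1,888 = €944. Traveler owes €1,239 (running OOP €1,239).
Bill 2, €452: 50% coinsurance on €452 = €226. Cost to traveler: €226. OOP to date €1,465.
Bill 3, €1,986: deductible already satisfied, so traveler's share is 50% × €1,986 = €993. Adding that to €1,465 gives €2,458, past the €1,650 cap; traveler pays only €1,650 − €1,465 = €185.

€185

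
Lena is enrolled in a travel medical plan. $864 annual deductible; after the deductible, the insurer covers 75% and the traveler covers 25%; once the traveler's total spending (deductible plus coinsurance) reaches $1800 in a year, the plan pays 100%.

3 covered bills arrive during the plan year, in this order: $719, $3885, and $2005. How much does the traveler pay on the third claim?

Claim 1 — $719: all of it applies to the deductible. Traveler pays $719; OOP now $719.
Claim 2 — $3885: $145 finishes the deductible; $3740 goes to coinsurance; coinsurance $3740 × 25% = $935. Traveler owes $1080 (running OOP $1799).
Claim 3 — $2005: deductible already satisfied, so traveler's share is 25% × $2005 = $501.25. Adding that to $1799 gives $2300.25, past the $1800 cap; traveler pays only $1800 − $1799 = $1.

$1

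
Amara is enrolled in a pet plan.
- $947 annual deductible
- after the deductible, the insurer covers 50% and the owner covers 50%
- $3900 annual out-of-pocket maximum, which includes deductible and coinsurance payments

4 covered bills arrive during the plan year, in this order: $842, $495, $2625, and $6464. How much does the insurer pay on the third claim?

$1312.50

Bill 1, $842: entire amount goes to the deductible. Cost to owner: $842. OOP to date $842. Insurer: $842 − $842 = $0.
Bill 2, $495: $105 finishes the deductible; $390 goes to coinsurance; 50% of $390 = $195. Owner pays $300; OOP now $1142. Plan pays $495 − $300 = $195.
Bill 3, $2625: deductible met; 50% of $2625 = $1312.50. Cost to owner: $1312.50. OOP to date $2454.50. Plan pays $2625 − $1312.50 = $1312.50.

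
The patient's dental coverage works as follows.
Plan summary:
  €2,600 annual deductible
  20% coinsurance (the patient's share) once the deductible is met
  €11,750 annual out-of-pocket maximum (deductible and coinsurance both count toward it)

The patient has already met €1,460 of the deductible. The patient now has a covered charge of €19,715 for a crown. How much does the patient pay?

Deductible still to meet: €2,600 − €1,460 = €1,140.
The remaining €18,575 (= €19,715 − €1,140) moves to coinsurance.
Coinsurance: €18,575 × 20% = €3,715.
Patient responsibility before any cap: €1,140 + €3,715 = €4,855.
Total out-of-pocket so far would be €1,460 + €4,855 = €6,315, below the €11,750 cap — no reduction.

€4,855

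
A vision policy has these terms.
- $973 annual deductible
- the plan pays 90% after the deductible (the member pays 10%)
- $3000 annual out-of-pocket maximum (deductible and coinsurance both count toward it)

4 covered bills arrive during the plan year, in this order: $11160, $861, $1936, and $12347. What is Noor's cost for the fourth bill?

Claim 1 — $11160: deductible takes $973, $10187 remains; 10% of $10187 = $1018.70. Cost to member: $1991.70. OOP to date $1991.70.
Claim 2 — $861: deductible already satisfied, so member's share is 10% × $861 = $86.10. Member pays $86.10; OOP now $2077.80.
Claim 3 — $1936: 10% coinsurance on $1936 = $193.60. Member pays $193.60; OOP now $2271.40.
Claim 4 — $12347: 10% coinsurance on $12347 = $1234.70. Adding that to $2271.40 gives $3506.10, past the $3000 cap; member pays only $3000 − $2271.40 = $728.60.

$728.60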